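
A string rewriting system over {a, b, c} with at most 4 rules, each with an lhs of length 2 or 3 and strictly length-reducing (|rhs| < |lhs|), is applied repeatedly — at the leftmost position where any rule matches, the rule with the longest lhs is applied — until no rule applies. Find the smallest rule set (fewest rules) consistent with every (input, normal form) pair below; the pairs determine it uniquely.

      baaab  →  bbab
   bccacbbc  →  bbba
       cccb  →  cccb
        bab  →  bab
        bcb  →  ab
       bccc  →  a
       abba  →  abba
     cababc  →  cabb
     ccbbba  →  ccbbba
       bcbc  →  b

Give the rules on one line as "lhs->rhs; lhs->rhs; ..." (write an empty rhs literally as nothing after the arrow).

  | baaab => bbab
  | bccacbbc => acacbbc => bacbbc => bbbbc => bbba
  | cccb
  | bab

aa->b; ac->b; bc->a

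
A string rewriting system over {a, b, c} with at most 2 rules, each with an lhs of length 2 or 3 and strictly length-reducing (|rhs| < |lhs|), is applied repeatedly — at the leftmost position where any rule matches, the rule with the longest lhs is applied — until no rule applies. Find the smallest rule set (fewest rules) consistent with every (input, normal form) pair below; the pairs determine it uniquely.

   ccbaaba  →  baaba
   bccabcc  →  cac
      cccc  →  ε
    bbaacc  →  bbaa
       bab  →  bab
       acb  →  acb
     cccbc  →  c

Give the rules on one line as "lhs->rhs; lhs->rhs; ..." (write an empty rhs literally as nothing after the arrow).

bc->; cc->

  | ccbaaba => baaba
  | bccabcc => cabcc => cac
  | cccc => cc => ε
  | bbaacc => bbaa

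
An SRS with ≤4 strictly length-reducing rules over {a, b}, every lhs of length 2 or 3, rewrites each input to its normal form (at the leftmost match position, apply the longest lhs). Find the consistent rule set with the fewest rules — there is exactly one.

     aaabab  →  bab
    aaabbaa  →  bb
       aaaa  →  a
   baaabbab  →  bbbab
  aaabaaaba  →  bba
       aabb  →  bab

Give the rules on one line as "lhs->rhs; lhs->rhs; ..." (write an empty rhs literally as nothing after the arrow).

aa->; aaa->; aab->ba

  | aaabab => bab
  | aaabbaa => bbaa => bb
  | aaaa => a
  | baaabbab => bbbab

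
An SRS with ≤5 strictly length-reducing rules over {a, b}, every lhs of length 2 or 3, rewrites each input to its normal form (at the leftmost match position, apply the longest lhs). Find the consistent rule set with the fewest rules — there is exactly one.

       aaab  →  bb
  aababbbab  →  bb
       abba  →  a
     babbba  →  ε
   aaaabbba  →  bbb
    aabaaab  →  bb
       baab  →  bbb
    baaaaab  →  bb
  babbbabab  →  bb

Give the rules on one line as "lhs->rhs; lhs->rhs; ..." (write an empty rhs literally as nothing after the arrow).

  | aaab => bab => bb
  | aababbbab => bbabbbab => bbbab => bb
  | abba => a
  | babbba => bba => ε

aa->b; ab->b; abb->; bba->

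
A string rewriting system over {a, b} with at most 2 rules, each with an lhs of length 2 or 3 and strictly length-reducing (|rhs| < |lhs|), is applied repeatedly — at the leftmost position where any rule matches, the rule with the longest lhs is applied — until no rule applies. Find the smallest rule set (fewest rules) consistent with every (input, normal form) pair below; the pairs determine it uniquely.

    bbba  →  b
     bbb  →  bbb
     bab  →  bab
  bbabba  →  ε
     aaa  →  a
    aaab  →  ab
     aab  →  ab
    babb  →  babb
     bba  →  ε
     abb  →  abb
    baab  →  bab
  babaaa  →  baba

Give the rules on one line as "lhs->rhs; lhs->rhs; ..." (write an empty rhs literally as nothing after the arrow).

aa->a; bba->

  | bbba => b
  | bbb
  | bab
  | bbabba => bba => ε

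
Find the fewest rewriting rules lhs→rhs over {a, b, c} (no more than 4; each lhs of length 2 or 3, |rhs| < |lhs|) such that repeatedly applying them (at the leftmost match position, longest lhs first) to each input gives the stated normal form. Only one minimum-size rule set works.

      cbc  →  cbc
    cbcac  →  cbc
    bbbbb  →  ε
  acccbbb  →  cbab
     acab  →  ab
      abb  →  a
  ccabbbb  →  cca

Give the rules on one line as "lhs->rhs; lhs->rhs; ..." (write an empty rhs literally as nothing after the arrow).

  | cbc
  | cbcac => cbc
  | bbbbb => bbbb => bbb => bb => ε
  | acccbbb => ccbbb => cbab

ac->; bb->; bbb->bb; cbb->ba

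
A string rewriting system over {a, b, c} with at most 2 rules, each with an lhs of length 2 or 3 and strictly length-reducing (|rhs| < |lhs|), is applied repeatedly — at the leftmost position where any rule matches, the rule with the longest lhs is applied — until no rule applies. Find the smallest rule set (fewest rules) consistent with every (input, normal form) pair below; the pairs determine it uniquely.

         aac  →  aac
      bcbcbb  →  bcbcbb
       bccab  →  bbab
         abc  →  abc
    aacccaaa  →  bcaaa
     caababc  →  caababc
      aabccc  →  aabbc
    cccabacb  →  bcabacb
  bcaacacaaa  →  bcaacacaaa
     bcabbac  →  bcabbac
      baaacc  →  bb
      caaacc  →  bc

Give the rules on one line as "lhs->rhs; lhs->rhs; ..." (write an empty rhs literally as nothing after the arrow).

acc->cc; cc->b

  | aac
  | bcbcbb
  | bccab => bbab
  | abc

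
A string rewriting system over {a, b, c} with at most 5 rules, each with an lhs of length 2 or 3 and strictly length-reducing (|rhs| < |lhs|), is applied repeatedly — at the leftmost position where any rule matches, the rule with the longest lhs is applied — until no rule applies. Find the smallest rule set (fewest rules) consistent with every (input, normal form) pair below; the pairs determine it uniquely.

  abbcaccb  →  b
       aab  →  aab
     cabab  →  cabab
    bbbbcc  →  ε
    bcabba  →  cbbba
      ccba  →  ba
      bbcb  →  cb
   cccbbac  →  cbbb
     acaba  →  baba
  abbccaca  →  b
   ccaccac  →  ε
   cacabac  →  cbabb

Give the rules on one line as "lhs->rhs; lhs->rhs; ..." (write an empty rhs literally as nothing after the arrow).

ac->b; bc->c; bca->cb; cc->

  | abbcaccb => abcbccb => acbccb => bbccb => bccb => ccb => b
  | aab
  | cabab
  | bbbbcc => bbbcc => bbcc => bcc => cc => ε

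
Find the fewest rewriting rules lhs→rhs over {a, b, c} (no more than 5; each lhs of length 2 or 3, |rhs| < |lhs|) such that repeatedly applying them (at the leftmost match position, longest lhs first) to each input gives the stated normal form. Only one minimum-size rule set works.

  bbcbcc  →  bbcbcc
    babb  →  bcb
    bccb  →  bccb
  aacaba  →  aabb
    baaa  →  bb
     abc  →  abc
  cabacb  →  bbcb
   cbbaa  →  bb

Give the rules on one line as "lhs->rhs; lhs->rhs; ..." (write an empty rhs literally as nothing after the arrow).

aaa->bb; ba->a; bab->bc; caa->bb

  | bbcbcc
  | babb => bcb
  | bccb
  | aacaba => aacaa => aabb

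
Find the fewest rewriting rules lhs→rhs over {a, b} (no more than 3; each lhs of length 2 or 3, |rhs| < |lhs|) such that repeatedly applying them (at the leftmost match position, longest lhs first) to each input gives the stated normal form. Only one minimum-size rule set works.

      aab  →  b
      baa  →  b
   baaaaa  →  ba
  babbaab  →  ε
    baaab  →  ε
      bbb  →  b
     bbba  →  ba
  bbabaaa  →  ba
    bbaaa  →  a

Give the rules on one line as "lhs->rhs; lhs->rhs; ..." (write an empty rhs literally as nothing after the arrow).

  | aab => b
  | baa => b
  | baaaaa => baaa => ba
  | babbaab => bbbaab => baab => bb => ε

aa->; ab->b; bb->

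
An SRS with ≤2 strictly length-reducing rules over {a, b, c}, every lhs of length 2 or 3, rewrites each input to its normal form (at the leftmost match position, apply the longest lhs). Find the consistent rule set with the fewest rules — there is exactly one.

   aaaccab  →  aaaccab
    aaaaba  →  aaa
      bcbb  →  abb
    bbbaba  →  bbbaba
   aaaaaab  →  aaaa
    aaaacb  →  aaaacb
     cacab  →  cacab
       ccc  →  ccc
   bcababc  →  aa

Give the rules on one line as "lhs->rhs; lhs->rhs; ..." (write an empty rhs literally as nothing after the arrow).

  | aaaccab
  | aaaaba => aaa
  | bcbb => abb
  | bbbaba

aab->; bc->a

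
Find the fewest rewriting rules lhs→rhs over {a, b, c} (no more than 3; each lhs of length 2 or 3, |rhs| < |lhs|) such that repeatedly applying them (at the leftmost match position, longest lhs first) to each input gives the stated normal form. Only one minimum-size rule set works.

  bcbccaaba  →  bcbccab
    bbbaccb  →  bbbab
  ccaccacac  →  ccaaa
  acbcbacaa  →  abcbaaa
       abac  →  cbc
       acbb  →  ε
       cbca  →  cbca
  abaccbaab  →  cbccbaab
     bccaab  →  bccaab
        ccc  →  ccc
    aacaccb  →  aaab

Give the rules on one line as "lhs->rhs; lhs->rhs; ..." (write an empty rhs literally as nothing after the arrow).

aba->cb; abb->; ac->a

  | bcbccaaba => bcbccacb => bcbccab
  | bbbaccb => bbbacb => bbbab
  | ccaccacac => ccacacac => ccaacac => ccaaac => ccaaa
  | acbcbacaa => abcbacaa => abcbaaa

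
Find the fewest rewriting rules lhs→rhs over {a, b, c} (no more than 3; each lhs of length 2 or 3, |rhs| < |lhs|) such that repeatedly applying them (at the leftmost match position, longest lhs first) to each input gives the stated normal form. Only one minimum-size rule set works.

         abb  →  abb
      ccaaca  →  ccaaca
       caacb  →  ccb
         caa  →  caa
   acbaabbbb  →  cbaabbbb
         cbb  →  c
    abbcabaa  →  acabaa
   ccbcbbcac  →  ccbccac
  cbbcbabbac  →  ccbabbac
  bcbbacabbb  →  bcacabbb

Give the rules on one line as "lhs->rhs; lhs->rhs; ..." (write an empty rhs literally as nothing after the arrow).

acb->cb; bbc->c; cbb->c

  | abb
  | ccaaca
  | caacb => cacb => ccb
  | caa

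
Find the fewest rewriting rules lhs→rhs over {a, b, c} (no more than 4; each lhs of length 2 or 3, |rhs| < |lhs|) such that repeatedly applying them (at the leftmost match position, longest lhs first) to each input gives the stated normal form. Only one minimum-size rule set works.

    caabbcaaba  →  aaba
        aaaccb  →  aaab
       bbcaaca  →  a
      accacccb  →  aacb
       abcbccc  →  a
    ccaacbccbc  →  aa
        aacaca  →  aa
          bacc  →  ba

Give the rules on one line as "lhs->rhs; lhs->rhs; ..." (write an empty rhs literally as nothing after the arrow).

bc->c; ca->; cc->

  | caabbcaaba => abbcaaba => abcaaba => acaaba => aaba
  | aaaccb => aaab
  | bbcaaca => bcaaca => caaca => aca => a
  | accacccb => aacccb => aacb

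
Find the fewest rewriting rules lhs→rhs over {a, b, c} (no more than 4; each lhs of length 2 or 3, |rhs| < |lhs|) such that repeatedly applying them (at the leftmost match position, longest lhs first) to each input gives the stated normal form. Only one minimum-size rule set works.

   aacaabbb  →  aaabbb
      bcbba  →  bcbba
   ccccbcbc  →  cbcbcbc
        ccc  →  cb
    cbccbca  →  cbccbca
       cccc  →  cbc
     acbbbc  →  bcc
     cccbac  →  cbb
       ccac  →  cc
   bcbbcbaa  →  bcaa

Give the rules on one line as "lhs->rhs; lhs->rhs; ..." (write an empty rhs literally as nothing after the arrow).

  | aacaabbb => aaabbb
  | bcbba
  | ccccbcbc => cbcbcbc
  | ccc => cb

ac->; baa->aa; bbc->cc; ccc->cb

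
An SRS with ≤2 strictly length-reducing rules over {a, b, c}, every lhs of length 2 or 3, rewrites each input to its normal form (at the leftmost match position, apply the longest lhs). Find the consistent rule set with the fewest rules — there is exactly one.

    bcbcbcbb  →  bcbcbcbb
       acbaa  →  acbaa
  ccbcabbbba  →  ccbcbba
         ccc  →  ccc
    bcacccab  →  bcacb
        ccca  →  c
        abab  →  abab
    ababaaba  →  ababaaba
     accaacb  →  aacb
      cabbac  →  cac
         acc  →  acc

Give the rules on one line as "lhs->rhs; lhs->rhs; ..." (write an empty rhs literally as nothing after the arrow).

abb->; cca->

  | bcbcbcbb
  | acbaa
  | ccbcabbbba => ccbcbba
  | ccc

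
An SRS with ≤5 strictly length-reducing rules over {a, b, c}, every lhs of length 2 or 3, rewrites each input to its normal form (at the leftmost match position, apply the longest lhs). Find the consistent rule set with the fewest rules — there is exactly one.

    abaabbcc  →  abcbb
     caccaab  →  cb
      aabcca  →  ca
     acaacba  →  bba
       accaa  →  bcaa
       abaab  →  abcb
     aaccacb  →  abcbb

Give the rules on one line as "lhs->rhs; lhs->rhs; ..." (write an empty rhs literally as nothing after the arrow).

  | abaabbcc => abcbbcc => abcbb
  | caccaab => cbcaab => cbcc => cb
  | aabcca => ccca => ca
  | acaacba => baacba => bccba => bba

aab->c; ac->b; baa->bc; cc->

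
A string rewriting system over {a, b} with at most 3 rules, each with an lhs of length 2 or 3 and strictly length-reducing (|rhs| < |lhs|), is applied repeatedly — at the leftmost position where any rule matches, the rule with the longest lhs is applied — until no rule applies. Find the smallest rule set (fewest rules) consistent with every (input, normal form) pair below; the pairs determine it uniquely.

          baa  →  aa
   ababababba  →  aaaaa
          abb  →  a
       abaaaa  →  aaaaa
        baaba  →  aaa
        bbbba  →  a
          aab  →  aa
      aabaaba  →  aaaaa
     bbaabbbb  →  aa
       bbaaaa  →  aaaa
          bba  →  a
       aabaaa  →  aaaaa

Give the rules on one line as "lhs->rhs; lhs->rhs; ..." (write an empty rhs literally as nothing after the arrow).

ab->a; ba->a

  | baa => aa
  | ababababba => aabababba => aaababba => aaaabba => aaaaba => aaaaa
  | abb => ab => a
  | abaaaa => aaaaa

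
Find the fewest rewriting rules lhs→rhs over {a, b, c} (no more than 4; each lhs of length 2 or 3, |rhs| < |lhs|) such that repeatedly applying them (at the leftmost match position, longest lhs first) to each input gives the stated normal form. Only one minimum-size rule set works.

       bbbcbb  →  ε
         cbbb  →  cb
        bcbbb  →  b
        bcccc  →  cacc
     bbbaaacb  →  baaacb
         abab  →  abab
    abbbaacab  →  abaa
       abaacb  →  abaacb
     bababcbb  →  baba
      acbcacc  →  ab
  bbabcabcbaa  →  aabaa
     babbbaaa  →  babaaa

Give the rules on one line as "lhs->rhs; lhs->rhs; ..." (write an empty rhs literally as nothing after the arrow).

  | bbbcbb => bcbb => bb => ε
  | cbbb => cb
  | bcbbb => bbb => b
  | bcccc => cacc

aca->ab; bb->; bc->; bcc->ca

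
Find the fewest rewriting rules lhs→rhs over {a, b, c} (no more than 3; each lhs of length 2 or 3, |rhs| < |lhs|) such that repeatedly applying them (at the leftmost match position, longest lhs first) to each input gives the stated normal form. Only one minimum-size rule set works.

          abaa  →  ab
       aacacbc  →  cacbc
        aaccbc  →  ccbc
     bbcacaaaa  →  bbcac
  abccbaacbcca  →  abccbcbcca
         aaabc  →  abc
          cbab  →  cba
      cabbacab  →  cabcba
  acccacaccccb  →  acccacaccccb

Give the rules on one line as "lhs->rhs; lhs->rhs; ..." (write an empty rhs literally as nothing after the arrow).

  | abaa => ab
  | aacacbc => cacbc
  | aaccbc => ccbc
  | bbcacaaaa => bbcacaa => bbcac

aa->; bab->ba; bac->cb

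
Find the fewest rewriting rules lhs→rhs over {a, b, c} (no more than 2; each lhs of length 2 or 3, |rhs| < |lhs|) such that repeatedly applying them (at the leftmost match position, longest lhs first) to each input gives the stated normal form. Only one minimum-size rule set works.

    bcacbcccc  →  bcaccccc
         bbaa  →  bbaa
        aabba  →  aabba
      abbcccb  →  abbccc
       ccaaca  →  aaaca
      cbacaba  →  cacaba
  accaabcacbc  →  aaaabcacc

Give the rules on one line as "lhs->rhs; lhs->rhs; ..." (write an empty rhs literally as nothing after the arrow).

cb->c; cca->aa

  | bcacbcccc => bcaccccc
  | bbaa
  | aabba
  | abbcccb => abbccc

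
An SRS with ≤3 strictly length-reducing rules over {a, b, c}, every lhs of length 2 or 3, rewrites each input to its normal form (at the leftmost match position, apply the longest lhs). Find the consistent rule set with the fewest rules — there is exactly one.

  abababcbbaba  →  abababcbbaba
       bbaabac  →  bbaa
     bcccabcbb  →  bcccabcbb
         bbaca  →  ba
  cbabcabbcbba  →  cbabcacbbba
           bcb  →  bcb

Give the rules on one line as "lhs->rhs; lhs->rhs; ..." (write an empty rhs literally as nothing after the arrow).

  | abababcbbaba
  | bbaabac => bbaa
  | bcccabcbb
  | bbaca => ba

bac->; bbc->cb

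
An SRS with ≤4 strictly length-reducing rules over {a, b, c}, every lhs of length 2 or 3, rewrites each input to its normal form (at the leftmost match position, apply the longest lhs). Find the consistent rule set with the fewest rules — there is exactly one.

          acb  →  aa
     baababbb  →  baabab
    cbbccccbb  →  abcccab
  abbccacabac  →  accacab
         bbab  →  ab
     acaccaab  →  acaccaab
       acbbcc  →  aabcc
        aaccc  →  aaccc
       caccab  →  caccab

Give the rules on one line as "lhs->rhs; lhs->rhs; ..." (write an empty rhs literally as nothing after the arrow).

  | acb => aa
  | baababbb => baabab
  | cbbccccbb => abccccbb => abcccab
  | abbccacabac => accacabac => accacab

bac->b; bb->; cb->a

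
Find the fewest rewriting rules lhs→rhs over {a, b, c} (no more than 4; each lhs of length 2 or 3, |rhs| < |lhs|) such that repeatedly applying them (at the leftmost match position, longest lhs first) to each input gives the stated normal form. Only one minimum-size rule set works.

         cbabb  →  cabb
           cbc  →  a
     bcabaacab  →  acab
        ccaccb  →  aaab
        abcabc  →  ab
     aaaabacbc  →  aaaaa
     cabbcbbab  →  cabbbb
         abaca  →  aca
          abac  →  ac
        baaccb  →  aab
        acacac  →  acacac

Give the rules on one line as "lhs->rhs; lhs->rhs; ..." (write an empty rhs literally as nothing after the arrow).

  | cbabb => cabb
  | cbc => cc => a
  | bcabaacab => babaacab => baacab => acab
  | ccaccb => aaccb => aaab

ba->; bc->b; cb->c; cc->a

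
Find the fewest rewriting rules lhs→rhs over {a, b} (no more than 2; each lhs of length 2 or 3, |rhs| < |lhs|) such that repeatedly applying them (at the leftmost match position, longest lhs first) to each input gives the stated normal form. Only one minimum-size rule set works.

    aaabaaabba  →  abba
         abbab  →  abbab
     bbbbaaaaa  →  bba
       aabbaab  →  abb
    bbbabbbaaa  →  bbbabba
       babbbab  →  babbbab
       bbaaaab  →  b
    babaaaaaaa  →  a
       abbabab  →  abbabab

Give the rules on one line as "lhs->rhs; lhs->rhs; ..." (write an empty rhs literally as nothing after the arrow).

  | aaabaaabba => aabaaabba => abaaabba => aabba => abba
  | abbab
  | bbbbaaaaa => bbbaaa => bba
  | aabbaab => abbaab => abb

aa->a; baa->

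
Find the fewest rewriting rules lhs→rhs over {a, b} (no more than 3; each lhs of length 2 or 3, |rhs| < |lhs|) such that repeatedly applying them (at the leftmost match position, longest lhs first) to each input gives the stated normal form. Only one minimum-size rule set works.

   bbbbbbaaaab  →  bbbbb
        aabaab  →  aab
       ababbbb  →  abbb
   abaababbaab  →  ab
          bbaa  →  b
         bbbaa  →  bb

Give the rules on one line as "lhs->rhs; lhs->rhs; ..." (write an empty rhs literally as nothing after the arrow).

baa->; bab->

  | bbbbbbaaaab => bbbbbaab => bbbbb
  | aabaab => aab
  | ababbbb => abbb
  | abaababbaab => ababbaab => abaab => ab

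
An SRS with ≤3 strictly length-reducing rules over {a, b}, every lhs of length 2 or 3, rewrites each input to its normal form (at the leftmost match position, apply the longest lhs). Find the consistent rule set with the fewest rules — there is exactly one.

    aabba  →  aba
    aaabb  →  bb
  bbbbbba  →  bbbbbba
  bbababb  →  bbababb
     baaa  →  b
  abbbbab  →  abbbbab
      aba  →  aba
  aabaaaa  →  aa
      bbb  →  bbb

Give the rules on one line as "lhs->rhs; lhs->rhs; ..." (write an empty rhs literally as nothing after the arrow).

aaa->; aab->a

  | aabba => aba
  | aaabb => bb
  | bbbbbba
  | bbababb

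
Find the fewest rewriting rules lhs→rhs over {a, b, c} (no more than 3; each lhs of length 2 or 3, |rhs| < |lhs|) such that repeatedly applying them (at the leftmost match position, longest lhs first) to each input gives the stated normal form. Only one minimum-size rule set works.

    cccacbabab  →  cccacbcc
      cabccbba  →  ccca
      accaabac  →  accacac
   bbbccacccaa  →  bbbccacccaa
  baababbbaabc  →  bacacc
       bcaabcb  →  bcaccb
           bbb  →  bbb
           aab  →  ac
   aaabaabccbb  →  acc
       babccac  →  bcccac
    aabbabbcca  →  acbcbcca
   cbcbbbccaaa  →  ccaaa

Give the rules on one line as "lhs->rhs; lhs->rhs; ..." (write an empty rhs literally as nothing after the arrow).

  | cccacbabab => cccacbcab => cccacbcc
  | cabccbba => ccccbba => ccca
  | accaabac => accacac
  | bbbccacccaa

aac->; ab->c; cbb->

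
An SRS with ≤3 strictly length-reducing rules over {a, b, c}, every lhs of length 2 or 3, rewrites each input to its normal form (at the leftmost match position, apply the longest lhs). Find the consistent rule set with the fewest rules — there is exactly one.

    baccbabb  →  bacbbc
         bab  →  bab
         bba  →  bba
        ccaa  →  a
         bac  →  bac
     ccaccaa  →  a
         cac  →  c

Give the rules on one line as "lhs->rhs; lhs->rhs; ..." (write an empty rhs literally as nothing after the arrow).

abb->bc; ca->; cc->c

  | baccbabb => bacbabb => bacbbc
  | bab
  | bba
  | ccaa => caa => a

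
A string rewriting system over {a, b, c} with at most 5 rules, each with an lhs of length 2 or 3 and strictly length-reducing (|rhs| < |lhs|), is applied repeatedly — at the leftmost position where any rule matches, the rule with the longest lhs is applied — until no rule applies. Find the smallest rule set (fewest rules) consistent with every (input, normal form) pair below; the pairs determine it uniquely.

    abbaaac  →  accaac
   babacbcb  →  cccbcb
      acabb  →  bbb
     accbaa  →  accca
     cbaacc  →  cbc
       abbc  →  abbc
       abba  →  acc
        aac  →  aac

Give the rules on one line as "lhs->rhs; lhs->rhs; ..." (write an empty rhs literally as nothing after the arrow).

  | abbaaac => accaac
  | babacbcb => cbacbcb => cccbcb
  | acabb => bbb
  | accbaa => accca

aca->b; ba->c; bba->cc; cac->b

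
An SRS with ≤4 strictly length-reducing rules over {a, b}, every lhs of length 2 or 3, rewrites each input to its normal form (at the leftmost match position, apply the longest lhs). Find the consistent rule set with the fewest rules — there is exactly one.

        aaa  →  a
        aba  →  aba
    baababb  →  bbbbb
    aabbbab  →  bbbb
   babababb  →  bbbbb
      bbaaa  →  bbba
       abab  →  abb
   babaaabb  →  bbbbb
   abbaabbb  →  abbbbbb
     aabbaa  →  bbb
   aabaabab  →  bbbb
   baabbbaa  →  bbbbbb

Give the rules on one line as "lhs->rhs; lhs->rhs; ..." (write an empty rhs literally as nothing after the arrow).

aa->; baa->bb; bab->bb

  | aaa => a
  | aba
  | baababb => bbbabb => bbbbb
  | aabbbab => bbbab => bbbb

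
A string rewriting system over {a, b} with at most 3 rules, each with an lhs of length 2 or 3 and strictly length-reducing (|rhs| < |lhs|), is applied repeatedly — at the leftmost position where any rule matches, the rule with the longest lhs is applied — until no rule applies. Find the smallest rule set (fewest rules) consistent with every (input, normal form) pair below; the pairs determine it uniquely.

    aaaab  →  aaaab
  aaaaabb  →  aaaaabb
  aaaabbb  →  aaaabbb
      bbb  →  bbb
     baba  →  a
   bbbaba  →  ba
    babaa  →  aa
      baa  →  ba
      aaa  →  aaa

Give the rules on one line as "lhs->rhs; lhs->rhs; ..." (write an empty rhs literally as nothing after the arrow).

  | aaaab
  | aaaaabb
  | aaaabbb
  | bbb

baa->ba; bab->; bba->ab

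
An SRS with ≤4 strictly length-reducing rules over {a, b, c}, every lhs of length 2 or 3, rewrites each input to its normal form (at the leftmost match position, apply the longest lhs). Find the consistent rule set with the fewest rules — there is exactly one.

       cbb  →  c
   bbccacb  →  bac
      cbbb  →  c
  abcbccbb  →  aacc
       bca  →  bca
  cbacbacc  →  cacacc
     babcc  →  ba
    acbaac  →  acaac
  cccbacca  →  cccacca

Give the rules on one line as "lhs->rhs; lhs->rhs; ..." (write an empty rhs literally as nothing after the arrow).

  | cbb => cb => c
  | bbccacb => bacb => bac
  | cbbb => cbb => cb => c
  | abcbccbb => aaccbb => aaccb => aacc

bcb->a; bcc->; cb->c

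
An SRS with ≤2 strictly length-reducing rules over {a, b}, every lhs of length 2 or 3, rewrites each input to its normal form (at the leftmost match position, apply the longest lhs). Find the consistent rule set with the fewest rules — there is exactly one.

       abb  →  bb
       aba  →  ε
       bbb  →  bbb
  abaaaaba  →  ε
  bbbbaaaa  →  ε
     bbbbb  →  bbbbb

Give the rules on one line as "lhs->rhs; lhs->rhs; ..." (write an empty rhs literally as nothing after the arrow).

ab->b; ba->

  | abb => bb
  | aba => ba => ε
  | bbb
  | abaaaaba => baaaaba => aaaba => aaba => aba => ba => ε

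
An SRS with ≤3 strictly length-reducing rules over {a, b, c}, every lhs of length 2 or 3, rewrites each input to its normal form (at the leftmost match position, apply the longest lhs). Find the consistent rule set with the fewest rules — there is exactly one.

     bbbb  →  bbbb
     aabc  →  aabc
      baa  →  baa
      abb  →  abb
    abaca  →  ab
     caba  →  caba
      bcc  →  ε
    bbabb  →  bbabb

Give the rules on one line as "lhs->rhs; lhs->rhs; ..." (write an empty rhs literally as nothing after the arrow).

aca->; bcc->

  | bbbb
  | aabc
  | baa
  | abb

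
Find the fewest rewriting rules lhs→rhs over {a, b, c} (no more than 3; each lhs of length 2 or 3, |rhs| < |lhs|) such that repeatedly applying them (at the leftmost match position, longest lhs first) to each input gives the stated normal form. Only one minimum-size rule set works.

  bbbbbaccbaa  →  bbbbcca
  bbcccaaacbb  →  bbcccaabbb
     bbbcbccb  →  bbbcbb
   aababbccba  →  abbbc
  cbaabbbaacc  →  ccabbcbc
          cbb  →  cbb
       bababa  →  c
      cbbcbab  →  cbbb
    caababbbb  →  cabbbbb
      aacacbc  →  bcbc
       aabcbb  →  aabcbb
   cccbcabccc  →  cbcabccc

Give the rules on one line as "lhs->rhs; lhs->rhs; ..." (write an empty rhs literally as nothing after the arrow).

  | bbbbbaccbaa => bbbbcccbaa => bbbbcbaa => bbbbcca
  | bbcccaaacbb => bbcccaabbb
  | bbbcbccb => bbbcbb
  | aababbccba => aacbbccba => abbbccba => abbbba => abbbc

ac->b; ba->c; ccb->b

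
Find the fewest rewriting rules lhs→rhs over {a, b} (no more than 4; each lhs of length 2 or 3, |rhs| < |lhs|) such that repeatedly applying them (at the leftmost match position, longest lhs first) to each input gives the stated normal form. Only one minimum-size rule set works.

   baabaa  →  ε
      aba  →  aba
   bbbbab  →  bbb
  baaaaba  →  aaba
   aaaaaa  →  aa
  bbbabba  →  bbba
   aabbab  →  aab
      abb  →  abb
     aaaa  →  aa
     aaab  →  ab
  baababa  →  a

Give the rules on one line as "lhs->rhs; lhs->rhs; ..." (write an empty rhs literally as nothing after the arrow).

  | baabaa => baa => ε
  | aba
  | bbbbab => bbb
  | baaaaba => aaba

aaa->a; baa->; bab->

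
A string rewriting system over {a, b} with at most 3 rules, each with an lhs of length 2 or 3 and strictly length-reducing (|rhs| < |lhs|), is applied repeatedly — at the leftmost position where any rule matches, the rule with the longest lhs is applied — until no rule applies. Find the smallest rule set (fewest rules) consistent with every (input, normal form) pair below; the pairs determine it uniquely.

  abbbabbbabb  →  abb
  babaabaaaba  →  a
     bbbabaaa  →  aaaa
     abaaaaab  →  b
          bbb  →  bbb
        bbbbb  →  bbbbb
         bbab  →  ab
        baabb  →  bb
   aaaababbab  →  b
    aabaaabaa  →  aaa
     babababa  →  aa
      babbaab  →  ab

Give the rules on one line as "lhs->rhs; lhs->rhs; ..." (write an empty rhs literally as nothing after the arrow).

aab->b; ba->a

  | abbbabbbabb => abbabbbabb => ababbbabb => aabbbabb => bbbabb => bbabb => babb => abb
  | babaabaaaba => abaabaaaba => aaabaaaba => abaaaba => aaaaba => aaba => ba => a
  | bbbabaaa => bbabaaa => babaaa => abaaa => aaaa
  | abaaaaab => aaaaaab => aaaab => aab => b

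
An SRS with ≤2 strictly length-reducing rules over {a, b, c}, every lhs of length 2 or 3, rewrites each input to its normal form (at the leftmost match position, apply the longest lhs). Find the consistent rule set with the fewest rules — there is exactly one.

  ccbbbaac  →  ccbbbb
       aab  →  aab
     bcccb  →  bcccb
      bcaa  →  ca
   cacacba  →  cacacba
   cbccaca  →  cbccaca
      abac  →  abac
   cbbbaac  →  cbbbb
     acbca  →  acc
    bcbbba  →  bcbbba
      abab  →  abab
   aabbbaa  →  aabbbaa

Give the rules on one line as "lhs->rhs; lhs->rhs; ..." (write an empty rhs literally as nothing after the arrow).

aac->b; bca->c

  | ccbbbaac => ccbbbb
  | aab
  | bcccb
  | bcaa => ca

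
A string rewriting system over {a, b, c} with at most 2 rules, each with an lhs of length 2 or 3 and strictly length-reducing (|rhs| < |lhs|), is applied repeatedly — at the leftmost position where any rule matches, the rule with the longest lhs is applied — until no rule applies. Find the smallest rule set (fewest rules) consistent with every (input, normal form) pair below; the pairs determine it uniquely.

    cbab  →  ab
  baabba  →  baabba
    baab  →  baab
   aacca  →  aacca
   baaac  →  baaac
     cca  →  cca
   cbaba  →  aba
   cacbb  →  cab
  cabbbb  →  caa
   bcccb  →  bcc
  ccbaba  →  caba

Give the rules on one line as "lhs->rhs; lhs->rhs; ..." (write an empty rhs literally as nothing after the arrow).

  | cbab => ab
  | baabba
  | baab
  | aacca

bbb->ac; cb->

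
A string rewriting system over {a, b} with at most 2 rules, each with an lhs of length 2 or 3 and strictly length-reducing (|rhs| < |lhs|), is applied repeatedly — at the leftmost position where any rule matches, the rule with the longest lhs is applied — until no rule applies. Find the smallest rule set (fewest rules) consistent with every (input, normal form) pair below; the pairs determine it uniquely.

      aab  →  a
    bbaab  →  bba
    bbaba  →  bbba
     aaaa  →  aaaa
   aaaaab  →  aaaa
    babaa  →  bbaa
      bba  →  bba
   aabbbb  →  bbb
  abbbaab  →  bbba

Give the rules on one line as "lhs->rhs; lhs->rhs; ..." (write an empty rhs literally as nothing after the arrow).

aab->a; ab->b

  | aab => a
  | bbaab => bba
  | bbaba => bbba
  | aaaa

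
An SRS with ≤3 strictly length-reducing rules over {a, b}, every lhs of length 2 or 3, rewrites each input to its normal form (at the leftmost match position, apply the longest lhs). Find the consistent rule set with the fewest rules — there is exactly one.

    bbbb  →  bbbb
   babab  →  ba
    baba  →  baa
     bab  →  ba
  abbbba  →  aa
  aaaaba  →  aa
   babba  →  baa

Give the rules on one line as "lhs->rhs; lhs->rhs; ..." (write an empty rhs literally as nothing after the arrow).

aab->ab; ab->a

  | bbbb
  | babab => baab => bab => ba
  | baba => baa
  | bab => ba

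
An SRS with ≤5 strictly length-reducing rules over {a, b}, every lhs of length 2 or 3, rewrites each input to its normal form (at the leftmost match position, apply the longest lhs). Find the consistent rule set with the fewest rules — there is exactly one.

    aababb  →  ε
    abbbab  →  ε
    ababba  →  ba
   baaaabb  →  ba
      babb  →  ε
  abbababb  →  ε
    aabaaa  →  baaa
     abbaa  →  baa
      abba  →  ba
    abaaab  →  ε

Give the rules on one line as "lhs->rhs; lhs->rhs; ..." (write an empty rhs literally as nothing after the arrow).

  | aababb => babb => bb => ε
  | abbbab => bbab => ab => ε
  | ababba => abba => ba
  | baaaabb => baabb => bbb => ba

aab->b; ab->; bb->; bbb->ba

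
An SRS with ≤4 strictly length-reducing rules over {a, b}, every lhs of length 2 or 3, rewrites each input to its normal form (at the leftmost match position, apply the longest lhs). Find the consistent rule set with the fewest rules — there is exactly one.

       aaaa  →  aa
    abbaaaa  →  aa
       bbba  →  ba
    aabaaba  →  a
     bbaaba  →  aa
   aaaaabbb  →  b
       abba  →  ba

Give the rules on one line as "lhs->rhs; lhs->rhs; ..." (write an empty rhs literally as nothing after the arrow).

  | aaaa => aa
  | abbaaaa => baaaa => aaaa => aa
  | bbba => bba => ba
  | aabaaba => aaaba => aba => a

aaa->a; ab->; baa->aa; bb->b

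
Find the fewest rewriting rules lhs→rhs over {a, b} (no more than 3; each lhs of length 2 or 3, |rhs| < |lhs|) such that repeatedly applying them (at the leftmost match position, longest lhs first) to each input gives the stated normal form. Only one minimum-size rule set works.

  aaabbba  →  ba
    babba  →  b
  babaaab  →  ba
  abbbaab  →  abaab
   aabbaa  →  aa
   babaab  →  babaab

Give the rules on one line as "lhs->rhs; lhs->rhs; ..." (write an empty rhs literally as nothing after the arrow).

aaa->; bb->; bba->aa

  | aaabbba => bbba => ba
  | babba => baaa => b
  | babaaab => babb => ba
  | abbbaab => abaab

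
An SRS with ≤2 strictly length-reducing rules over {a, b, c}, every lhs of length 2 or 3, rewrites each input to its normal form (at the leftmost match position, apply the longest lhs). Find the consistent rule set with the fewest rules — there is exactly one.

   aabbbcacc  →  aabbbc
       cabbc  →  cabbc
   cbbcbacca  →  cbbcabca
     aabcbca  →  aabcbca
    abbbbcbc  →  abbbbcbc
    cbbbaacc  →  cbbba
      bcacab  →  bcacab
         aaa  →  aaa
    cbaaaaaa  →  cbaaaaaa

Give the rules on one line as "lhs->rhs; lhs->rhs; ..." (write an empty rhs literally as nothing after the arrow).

  | aabbbcacc => aabbbc
  | cabbc
  | cbbcbacca => cbbcabca
  | aabcbca

acc->; bac->ab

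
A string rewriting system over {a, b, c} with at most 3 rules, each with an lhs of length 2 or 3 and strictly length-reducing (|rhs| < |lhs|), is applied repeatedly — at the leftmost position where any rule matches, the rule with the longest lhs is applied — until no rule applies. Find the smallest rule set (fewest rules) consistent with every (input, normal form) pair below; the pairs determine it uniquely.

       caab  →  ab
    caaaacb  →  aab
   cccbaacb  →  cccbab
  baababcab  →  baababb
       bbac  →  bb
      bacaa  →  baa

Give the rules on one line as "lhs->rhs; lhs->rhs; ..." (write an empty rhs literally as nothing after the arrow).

  | caab => ab
  | caaaacb => aaacb => aab
  | cccbaacb => cccbab
  | baababcab => baababb

ac->; ca->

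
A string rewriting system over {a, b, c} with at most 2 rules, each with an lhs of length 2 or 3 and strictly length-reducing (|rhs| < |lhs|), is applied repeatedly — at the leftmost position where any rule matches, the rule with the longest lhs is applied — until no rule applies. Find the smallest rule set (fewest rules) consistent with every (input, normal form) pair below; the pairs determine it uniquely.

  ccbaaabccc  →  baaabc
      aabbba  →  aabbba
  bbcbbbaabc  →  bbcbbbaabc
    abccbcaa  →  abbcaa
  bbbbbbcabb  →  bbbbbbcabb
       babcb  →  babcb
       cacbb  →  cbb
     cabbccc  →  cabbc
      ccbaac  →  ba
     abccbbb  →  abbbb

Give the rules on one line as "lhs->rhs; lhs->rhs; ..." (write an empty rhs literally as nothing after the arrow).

ac->; cc->

  | ccbaaabccc => baaabccc => baaabc
  | aabbba
  | bbcbbbaabc
  | abccbcaa => abbcaa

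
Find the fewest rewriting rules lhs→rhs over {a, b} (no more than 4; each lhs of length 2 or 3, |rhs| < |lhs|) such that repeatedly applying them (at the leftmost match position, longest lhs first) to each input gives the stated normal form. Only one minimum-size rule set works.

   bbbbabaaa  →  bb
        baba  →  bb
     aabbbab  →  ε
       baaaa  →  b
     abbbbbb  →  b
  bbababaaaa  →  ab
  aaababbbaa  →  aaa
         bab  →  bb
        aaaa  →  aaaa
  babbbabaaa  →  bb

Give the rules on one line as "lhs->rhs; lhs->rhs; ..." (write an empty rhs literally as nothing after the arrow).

abb->; ba->b; bbb->

  | bbbbabaaa => babaaa => bbaaa => bbaa => bba => bb
  | baba => bba => bb
  | aabbbab => abab => abb => ε
  | baaaa => baaa => baa => ba => b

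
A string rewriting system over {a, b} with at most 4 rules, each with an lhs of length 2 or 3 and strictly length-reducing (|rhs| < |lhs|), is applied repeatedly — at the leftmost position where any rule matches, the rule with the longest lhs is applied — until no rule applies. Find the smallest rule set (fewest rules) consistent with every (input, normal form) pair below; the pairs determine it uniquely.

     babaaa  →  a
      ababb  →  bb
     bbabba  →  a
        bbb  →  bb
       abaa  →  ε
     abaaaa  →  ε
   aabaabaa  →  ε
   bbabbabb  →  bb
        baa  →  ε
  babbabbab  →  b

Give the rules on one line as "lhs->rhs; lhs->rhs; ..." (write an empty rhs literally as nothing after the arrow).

  | babaaa => abaaa => baaa => aaa => a
  | ababb => babb => abb => bb
  | bbabba => babba => abba => bba => ba => a
  | bbb => bb

aa->; ab->b; ba->a; bbb->bb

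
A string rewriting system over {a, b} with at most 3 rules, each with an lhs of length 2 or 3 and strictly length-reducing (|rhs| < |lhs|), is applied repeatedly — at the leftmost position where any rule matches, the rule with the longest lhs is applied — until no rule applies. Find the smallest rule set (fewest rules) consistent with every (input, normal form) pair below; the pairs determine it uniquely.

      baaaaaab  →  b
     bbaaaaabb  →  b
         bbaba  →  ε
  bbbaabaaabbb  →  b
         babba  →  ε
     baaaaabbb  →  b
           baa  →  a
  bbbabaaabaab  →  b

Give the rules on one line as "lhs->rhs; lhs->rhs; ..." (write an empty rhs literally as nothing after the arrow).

ab->b; ba->; bb->b

  | baaaaaab => aaaaab => aaaab => aaab => aab => ab => b
  | bbaaaaabb => baaaaabb => aaaabb => aaabb => aabb => abb => bb => b
  | bbaba => baba => ba => ε
  | bbbaabaaabbb => bbaabaaabbb => baabaaabbb => abaaabbb => baaabbb => aabbb => abbb => bbb => bb => b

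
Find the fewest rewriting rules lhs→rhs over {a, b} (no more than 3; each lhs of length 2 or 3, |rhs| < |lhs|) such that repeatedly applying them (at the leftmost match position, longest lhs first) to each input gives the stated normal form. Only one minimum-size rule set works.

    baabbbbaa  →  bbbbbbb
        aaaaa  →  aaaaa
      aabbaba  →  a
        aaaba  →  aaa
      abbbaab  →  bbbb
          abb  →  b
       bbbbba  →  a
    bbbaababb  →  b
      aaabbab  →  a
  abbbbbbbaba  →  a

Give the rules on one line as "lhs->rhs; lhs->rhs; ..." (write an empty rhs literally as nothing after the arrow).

ab->; ba->a; baa->bb

  | baabbbbaa => bbbbbbaa => bbbbbbb
  | aaaaa
  | aabbaba => ababa => aba => a
  | aaaba => aaa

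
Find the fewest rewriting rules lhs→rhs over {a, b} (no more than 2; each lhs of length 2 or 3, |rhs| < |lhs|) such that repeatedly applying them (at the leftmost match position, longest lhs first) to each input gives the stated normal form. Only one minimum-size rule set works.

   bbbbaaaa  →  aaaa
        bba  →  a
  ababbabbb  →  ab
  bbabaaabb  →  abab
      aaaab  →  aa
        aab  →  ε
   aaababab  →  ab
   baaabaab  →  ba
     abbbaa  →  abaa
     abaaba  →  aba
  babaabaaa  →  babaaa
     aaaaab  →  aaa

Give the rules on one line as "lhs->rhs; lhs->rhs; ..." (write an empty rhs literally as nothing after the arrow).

aab->; bb->

  | bbbbaaaa => bbaaaa => aaaa
  | bba => a
  | ababbabbb => abaabbb => abbb => ab
  | bbabaaabb => abaaabb => abab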